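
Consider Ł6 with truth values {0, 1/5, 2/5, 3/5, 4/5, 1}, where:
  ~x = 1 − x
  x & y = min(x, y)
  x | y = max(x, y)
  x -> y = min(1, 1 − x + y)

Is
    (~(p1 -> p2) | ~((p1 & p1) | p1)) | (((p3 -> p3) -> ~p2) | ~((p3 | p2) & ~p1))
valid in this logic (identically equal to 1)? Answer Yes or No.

Counterexample: take p1 = 1/5, p2 = 1/5, p3 = 0.
p1 -> p2 = 1/5 -> 1/5 = 1
~(p1 -> p2) = ~1 = 0
p1 & p1 = 1/5 & 1/5 = 1/5
(p1 & p1) | p1 = 1/5 | 1/5 = 1/5
~((p1 & p1) | p1) = ~1/5 = 4/5
~(p1 -> p2) | ~((p1 & p1) | p1) = 0 | 4/5 = 4/5
p3 -> p3 = 0 -> 0 = 1
~p2 = ~1/5 = 4/5
(p3 -> p3) -> ~p2 = 1 -> 4/5 = 4/5
p3 | p2 = 0 | 1/5 = 1/5
~p1 = ~1/5 = 4/5
(p3 | p2) & ~p1 = 1/5 & 4/5 = 1/5
~((p3 | p2) & ~p1) = ~1/5 = 4/5
((p3 -> p3) -> ~p2) | ~((p3 | p2) & ~p1) = 4/5 | 4/5 = 4/5
(~(p1 -> p2) | ~((p1 & p1) | p1)) | (((p3 -> p3) -> ~p2) | ~((p3 | p2) & ~p1)) = 4/5 | 4/5 = 4/5
This gives 4/5 ≠ 1.

No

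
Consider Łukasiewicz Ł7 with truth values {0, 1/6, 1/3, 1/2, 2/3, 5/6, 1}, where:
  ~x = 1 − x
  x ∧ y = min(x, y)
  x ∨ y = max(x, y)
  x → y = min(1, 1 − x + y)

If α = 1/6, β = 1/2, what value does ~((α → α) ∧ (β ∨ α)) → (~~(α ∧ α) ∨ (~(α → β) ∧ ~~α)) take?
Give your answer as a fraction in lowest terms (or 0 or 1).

2/3

α → α = 1/6 → 1/6 = 1
β ∨ α = 1/2 ∨ 1/6 = 1/2
(α → α) ∧ (β ∨ α) = 1 ∧ 1/2 = 1/2
~((α → α) ∧ (β ∨ α)) = ~1/2 = 1/2
α ∧ α = 1/6 ∧ 1/6 = 1/6
~(α ∧ α) = ~1/6 = 5/6
~~(α ∧ α) = ~5/6 = 1/6
α → β = 1/6 → 1/2 = 1
~(α → β) = ~1 = 0
~α = ~1/6 = 5/6
~~α = ~5/6 = 1/6
~(α → β) ∧ ~~α = 0 ∧ 1/6 = 0
~~(α ∧ α) ∨ (~(α → β) ∧ ~~α) = 1/6 ∨ 0 = 1/6
~((α → α) ∧ (β ∨ α)) → (~~(α ∧ α) ∨ (~(α → β) ∧ ~~α)) = 1/2 → 1/6 = 2/3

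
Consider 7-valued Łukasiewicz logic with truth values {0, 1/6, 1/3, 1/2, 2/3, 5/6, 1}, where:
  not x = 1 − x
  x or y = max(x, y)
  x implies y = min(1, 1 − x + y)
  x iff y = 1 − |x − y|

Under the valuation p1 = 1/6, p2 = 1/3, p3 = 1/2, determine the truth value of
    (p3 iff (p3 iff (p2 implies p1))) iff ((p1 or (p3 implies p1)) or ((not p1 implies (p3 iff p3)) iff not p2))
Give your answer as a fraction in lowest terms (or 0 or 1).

p2 implies p1 = 1/3 implies 1/6 = 5/6
p3 iff (p2 implies p1) = 1/2 iff 5/6 = 2/3
p3 iff (p3 iff (p2 implies p1)) = 1/2 iff 2/3 = 5/6
p3 implies p1 = 1/2 implies 1/6 = 2/3
p1 or (p3 implies p1) = 1/6 or 2/3 = 2/3
not p1 = not 1/6 = 5/6
p3 iff p3 = 1/2 iff 1/2 = 1
not p1 implies (p3 iff p3) = 5/6 implies 1 = 1
not p2 = not 1/3 = 2/3
(not p1 implies (p3 iff p3)) iff not p2 = 1 iff 2/3 = 2/3
(p1 or (p3 implies p1)) or ((not p1 implies (p3 iff p3)) iff not p2) = 2/3 or 2/3 = 2/3
(p3 iff (p3 iff (p2 implies p1))) iff ((p1 or (p3 implies p1)) or ((not p1 implies (p3 iff p3)) iff not p2)) = 5/6 iff 2/3 = 5/6

5/6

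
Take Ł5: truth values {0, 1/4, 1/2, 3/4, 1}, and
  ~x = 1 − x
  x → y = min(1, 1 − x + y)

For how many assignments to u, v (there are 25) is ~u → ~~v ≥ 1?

15

value 1: 15 assignments (counts)
value 3/4: 4 assignments
value 1/2: 3 assignments
value 1/4: 2 assignments
value 0: 1 assignment
So 15 of the 25 assignments meet the threshold.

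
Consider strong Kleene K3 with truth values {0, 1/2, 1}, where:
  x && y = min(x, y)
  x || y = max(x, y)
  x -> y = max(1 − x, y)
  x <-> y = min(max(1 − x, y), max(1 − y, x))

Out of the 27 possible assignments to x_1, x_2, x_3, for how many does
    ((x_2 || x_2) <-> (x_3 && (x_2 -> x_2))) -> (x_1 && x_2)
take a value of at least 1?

8

value 1: 8 assignments (counts)
value 1/2: 15 assignments
value 0: 4 assignments
So 8 of the 27 assignments meet the threshold.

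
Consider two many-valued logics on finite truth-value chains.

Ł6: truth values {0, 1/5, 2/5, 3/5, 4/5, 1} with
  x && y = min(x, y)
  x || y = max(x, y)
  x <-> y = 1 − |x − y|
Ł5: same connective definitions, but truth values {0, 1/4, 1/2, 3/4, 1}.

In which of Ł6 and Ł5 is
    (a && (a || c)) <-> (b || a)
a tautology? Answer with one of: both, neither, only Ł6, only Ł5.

neither

In Ł6: at a = 0, b = 1/5, c = 0 the value is 4/5 — not a tautology.
In Ł5: at a = 0, b = 1/4, c = 0 the value is 3/4 — not a tautology.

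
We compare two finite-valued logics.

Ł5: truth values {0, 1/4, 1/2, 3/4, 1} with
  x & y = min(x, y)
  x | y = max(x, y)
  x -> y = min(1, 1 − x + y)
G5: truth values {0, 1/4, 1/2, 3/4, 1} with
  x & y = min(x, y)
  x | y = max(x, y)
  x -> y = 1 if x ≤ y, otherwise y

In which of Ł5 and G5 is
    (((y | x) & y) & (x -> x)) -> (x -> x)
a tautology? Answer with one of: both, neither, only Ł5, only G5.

In Ł5: every assignment gives 1 — tautology.
In G5: every assignment gives 1 — tautology.

both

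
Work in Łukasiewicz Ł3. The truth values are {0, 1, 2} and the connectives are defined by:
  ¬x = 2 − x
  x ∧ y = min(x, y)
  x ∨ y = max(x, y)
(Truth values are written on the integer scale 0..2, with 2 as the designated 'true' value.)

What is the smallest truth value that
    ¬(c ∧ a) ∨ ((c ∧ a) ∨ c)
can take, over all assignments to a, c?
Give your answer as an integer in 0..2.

Take a = 1, c = 1:
c ∧ a = 1 ∧ 1 = 1
¬(c ∧ a) = ¬1 = 1
c ∧ a = 1 ∧ 1 = 1
(c ∧ a) ∨ c = 1 ∨ 1 = 1
¬(c ∧ a) ∨ ((c ∧ a) ∨ c) = 1 ∨ 1 = 1
No assignment yields a value below 1, so this is the minimum.

1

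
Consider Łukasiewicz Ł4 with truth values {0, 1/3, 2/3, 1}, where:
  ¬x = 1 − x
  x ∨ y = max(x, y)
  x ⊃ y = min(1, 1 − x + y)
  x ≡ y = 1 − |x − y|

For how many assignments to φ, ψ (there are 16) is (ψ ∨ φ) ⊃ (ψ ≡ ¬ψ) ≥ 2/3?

10

φ = 0, ψ = 0 ↦ 1  ≥
φ = 0, ψ = 1/3 ↦ 1  ≥
φ = 0, ψ = 2/3 ↦ 1  ≥
φ = 0, ψ = 1 ↦ 0  <
φ = 1/3, ψ = 0 ↦ 2/3  ≥
φ = 1/3, ψ = 1/3 ↦ 1  ≥
φ = 1/3, ψ = 2/3 ↦ 1  ≥
φ = 1/3, ψ = 1 ↦ 0  <
φ = 2/3, ψ = 0 ↦ 1/3  <
φ = 2/3, ψ = 1/3 ↦ 1  ≥
φ = 2/3, ψ = 2/3 ↦ 1  ≥
φ = 2/3, ψ = 1 ↦ 0  <
φ = 1, ψ = 0 ↦ 0  <
φ = 1, ψ = 1/3 ↦ 2/3  ≥
φ = 1, ψ = 2/3 ↦ 2/3  ≥
φ = 1, ψ = 1 ↦ 0  <
So 10 of the 16 assignments meet the threshold.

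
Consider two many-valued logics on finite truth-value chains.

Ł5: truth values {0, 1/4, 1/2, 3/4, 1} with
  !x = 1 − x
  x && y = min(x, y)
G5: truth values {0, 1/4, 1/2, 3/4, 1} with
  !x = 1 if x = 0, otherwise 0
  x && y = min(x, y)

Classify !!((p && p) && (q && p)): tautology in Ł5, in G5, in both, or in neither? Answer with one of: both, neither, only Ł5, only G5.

In Ł5: at p = 0, q = 0 the value is 0 — not a tautology.
In G5: at p = 0, q = 0 the value is 0 — not a tautology.

neither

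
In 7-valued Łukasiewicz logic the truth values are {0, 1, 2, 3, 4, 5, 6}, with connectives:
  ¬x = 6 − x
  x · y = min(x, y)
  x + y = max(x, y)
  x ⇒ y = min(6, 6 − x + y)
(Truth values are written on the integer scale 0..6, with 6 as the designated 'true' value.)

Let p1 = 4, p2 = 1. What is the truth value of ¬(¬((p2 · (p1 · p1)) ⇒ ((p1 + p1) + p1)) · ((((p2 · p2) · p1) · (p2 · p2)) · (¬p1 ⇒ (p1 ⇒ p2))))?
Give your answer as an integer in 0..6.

p1 · p1 = 4 · 4 = 4
p2 · (p1 · p1) = 1 · 4 = 1
p1 + p1 = 4 + 4 = 4
(p1 + p1) + p1 = 4 + 4 = 4
(p2 · (p1 · p1)) ⇒ ((p1 + p1) + p1) = 1 ⇒ 4 = 6
¬((p2 · (p1 · p1)) ⇒ ((p1 + p1) + p1)) = ¬6 = 0
p2 · p2 = 1 · 1 = 1
(p2 · p2) · p1 = 1 · 4 = 1
p2 · p2 = 1 · 1 = 1
((p2 · p2) · p1) · (p2 · p2) = 1 · 1 = 1
¬p1 = ¬4 = 2
p1 ⇒ p2 = 4 ⇒ 1 = 3
¬p1 ⇒ (p1 ⇒ p2) = 2 ⇒ 3 = 6
(((p2 · p2) · p1) · (p2 · p2)) · (¬p1 ⇒ (p1 ⇒ p2)) = 1 · 6 = 1
¬((p2 · (p1 · p1)) ⇒ ((p1 + p1) + p1)) · ((((p2 · p2) · p1) · (p2 · p2)) · (¬p1 ⇒ (p1 ⇒ p2))) = 0 · 1 = 0
¬(¬((p2 · (p1 · p1)) ⇒ ((p1 + p1) + p1)) · ((((p2 · p2) · p1) · (p2 · p2)) · (¬p1 ⇒ (p1 ⇒ p2)))) = ¬0 = 6

6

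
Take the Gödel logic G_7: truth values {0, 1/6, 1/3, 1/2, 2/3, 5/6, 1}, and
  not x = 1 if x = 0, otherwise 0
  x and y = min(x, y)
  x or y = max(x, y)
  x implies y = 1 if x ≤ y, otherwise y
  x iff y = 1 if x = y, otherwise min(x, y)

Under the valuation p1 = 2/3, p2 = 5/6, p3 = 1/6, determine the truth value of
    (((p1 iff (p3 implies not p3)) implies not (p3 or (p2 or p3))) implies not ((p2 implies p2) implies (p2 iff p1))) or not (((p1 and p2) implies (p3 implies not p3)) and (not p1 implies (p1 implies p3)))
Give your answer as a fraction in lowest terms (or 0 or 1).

1

not p3 = not 1/6 = 0
p3 implies not p3 = 1/6 implies 0 = 0
p1 iff (p3 implies not p3) = 2/3 iff 0 = 0
p2 or p3 = 5/6 or 1/6 = 5/6
p3 or (p2 or p3) = 1/6 or 5/6 = 5/6
not (p3 or (p2 or p3)) = not 5/6 = 0
(p1 iff (p3 implies not p3)) implies not (p3 or (p2 or p3)) = 0 implies 0 = 1
p2 implies p2 = 5/6 implies 5/6 = 1
p2 iff p1 = 5/6 iff 2/3 = 2/3
(p2 implies p2) implies (p2 iff p1) = 1 implies 2/3 = 2/3
not ((p2 implies p2) implies (p2 iff p1)) = not 2/3 = 0
((p1 iff (p3 implies not p3)) implies not (p3 or (p2 or p3))) implies not ((p2 implies p2) implies (p2 iff p1)) = 1 implies 0 = 0
p1 and p2 = 2/3 and 5/6 = 2/3
not p3 = not 1/6 = 0
p3 implies not p3 = 1/6 implies 0 = 0
(p1 and p2) implies (p3 implies not p3) = 2/3 implies 0 = 0
not p1 = not 2/3 = 0
p1 implies p3 = 2/3 implies 1/6 = 1/6
not p1 implies (p1 implies p3) = 0 implies 1/6 = 1
((p1 and p2) implies (p3 implies not p3)) and (not p1 implies (p1 implies p3)) = 0 and 1 = 0
not (((p1 and p2) implies (p3 implies not p3)) and (not p1 implies (p1 implies p3))) = not 0 = 1
(((p1 iff (p3 implies not p3)) implies not (p3 or (p2 or p3))) implies not ((p2 implies p2) implies (p2 iff p1))) or not (((p1 and p2) implies (p3 implies not p3)) and (not p1 implies (p1 implies p3))) = 0 or 1 = 1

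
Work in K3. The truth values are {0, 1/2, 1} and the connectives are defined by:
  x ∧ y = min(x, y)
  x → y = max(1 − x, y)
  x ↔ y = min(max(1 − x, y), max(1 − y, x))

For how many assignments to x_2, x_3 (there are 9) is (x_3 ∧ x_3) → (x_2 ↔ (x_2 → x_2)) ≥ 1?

x_2 = 0, x_3 = 0 ↦ 1  ≥
x_2 = 0, x_3 = 1/2 ↦ 1/2  <
x_2 = 0, x_3 = 1 ↦ 0  <
x_2 = 1/2, x_3 = 0 ↦ 1  ≥
x_2 = 1/2, x_3 = 1/2 ↦ 1/2  <
x_2 = 1/2, x_3 = 1 ↦ 1/2  <
x_2 = 1, x_3 = 0 ↦ 1  ≥
x_2 = 1, x_3 = 1/2 ↦ 1  ≥
x_2 = 1, x_3 = 1 ↦ 1  ≥
So 5 of the 9 assignments meet the threshold.

5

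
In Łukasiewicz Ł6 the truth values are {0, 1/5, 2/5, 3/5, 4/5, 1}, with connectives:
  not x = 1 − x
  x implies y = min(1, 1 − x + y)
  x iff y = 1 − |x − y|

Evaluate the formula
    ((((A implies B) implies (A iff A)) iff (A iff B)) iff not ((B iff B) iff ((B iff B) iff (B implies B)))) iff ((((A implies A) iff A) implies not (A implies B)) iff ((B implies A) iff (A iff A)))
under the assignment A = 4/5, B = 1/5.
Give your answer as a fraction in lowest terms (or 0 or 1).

A implies B = 4/5 implies 1/5 = 2/5
A iff A = 4/5 iff 4/5 = 1
(A implies B) implies (A iff A) = 2/5 implies 1 = 1
A iff B = 4/5 iff 1/5 = 2/5
((A implies B) implies (A iff A)) iff (A iff B) = 1 iff 2/5 = 2/5
B iff B = 1/5 iff 1/5 = 1
B iff B = 1/5 iff 1/5 = 1
B implies B = 1/5 implies 1/5 = 1
(B iff B) iff (B implies B) = 1 iff 1 = 1
(B iff B) iff ((B iff B) iff (B implies B)) = 1 iff 1 = 1
not ((B iff B) iff ((B iff B) iff (B implies B))) = not 1 = 0
(((A implies B) implies (A iff A)) iff (A iff B)) iff not ((B iff B) iff ((B iff B) iff (B implies B))) = 2/5 iff 0 = 3/5
A implies A = 4/5 implies 4/5 = 1
(A implies A) iff A = 1 iff 4/5 = 4/5
A implies B = 4/5 implies 1/5 = 2/5
not (A implies B) = not 2/5 = 3/5
((A implies A) iff A) implies not (A implies B) = 4/5 implies 3/5 = 4/5
B implies A = 1/5 implies 4/5 = 1
A iff A = 4/5 iff 4/5 = 1
(B implies A) iff (A iff A) = 1 iff 1 = 1
(((A implies A) iff A) implies not (A implies B)) iff ((B implies A) iff (A iff A)) = 4/5 iff 1 = 4/5
((((A implies B) implies (A iff A)) iff (A iff B)) iff not ((B iff B) iff ((B iff B) iff (B implies B)))) iff ((((A implies A) iff A) implies not (A implies B)) iff ((B implies A) iff (A iff A))) = 3/5 iff 4/5 = 4/5

4/5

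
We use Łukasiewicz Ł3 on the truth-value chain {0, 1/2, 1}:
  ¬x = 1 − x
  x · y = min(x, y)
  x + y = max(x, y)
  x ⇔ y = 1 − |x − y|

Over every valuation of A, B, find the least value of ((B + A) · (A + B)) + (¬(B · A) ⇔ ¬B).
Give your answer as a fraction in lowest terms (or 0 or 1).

1/2

Take A = 0, B = 1/2:
B + A = 1/2 + 0 = 1/2
A + B = 0 + 1/2 = 1/2
(B + A) · (A + B) = 1/2 · 1/2 = 1/2
B · A = 1/2 · 0 = 0
¬(B · A) = ¬0 = 1
¬B = ¬1/2 = 1/2
¬(B · A) ⇔ ¬B = 1 ⇔ 1/2 = 1/2
((B + A) · (A + B)) + (¬(B · A) ⇔ ¬B) = 1/2 + 1/2 = 1/2
No assignment yields a value below 1/2, so this is the minimum.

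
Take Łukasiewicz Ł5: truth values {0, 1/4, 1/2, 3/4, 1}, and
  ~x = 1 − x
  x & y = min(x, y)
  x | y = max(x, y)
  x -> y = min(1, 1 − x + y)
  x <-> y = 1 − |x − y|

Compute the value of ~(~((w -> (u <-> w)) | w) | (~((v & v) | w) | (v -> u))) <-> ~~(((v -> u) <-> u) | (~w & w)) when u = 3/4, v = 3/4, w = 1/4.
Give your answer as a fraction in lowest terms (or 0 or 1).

1/4

u <-> w = 3/4 <-> 1/4 = 1/2
w -> (u <-> w) = 1/4 -> 1/2 = 1
(w -> (u <-> w)) | w = 1 | 1/4 = 1
~((w -> (u <-> w)) | w) = ~1 = 0
v & v = 3/4 & 3/4 = 3/4
(v & v) | w = 3/4 | 1/4 = 3/4
~((v & v) | w) = ~3/4 = 1/4
v -> u = 3/4 -> 3/4 = 1
~((v & v) | w) | (v -> u) = 1/4 | 1 = 1
~((w -> (u <-> w)) | w) | (~((v & v) | w) | (v -> u)) = 0 | 1 = 1
~(~((w -> (u <-> w)) | w) | (~((v & v) | w) | (v -> u))) = ~1 = 0
v -> u = 3/4 -> 3/4 = 1
(v -> u) <-> u = 1 <-> 3/4 = 3/4
~w = ~1/4 = 3/4
~w & w = 3/4 & 1/4 = 1/4
((v -> u) <-> u) | (~w & w) = 3/4 | 1/4 = 3/4
~(((v -> u) <-> u) | (~w & w)) = ~3/4 = 1/4
~~(((v -> u) <-> u) | (~w & w)) = ~1/4 = 3/4
~(~((w -> (u <-> w)) | w) | (~((v & v) | w) | (v -> u))) <-> ~~(((v -> u) <-> u) | (~w & w)) = 0 <-> 3/4 = 1/4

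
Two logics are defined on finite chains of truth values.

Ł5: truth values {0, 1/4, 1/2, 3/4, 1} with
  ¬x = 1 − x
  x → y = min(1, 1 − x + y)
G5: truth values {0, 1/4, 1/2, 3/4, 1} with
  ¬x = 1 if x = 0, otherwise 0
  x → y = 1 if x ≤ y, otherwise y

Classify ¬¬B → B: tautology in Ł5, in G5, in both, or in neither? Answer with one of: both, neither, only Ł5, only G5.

only Ł5

In Ł5: every assignment gives 1 — tautology.
In G5: at B = 1/4 the value is 1/4 — not a tautology.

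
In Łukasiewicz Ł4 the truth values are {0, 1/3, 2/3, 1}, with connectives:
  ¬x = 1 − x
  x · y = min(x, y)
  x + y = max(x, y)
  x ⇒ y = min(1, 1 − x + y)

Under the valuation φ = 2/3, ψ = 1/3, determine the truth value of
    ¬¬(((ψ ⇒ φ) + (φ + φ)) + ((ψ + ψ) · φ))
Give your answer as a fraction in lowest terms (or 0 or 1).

ψ ⇒ φ = 1/3 ⇒ 2/3 = 1
φ + φ = 2/3 + 2/3 = 2/3
(ψ ⇒ φ) + (φ + φ) = 1 + 2/3 = 1
ψ + ψ = 1/3 + 1/3 = 1/3
(ψ + ψ) · φ = 1/3 · 2/3 = 1/3
((ψ ⇒ φ) + (φ + φ)) + ((ψ + ψ) · φ) = 1 + 1/3 = 1
¬(((ψ ⇒ φ) + (φ + φ)) + ((ψ + ψ) · φ)) = ¬1 = 0
¬¬(((ψ ⇒ φ) + (φ + φ)) + ((ψ + ψ) · φ)) = ¬0 = 1

1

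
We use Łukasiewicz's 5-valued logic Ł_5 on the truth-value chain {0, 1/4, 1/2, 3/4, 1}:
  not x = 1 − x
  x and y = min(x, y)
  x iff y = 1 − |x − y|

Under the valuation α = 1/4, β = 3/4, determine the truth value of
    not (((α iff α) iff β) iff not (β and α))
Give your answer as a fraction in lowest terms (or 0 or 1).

α iff α = 1/4 iff 1/4 = 1
(α iff α) iff β = 1 iff 3/4 = 3/4
β and α = 3/4 and 1/4 = 1/4
not (β and α) = not 1/4 = 3/4
((α iff α) iff β) iff not (β and α) = 3/4 iff 3/4 = 1
not (((α iff α) iff β) iff not (β and α)) = not 1 = 0

0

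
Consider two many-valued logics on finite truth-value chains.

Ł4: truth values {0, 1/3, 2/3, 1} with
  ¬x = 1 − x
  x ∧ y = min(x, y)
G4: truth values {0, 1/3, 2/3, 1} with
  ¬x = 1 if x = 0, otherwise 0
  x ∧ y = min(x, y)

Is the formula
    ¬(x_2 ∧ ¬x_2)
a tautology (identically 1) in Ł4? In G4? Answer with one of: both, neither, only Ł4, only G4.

In Ł4: at x_2 = 1/3 the value is 2/3 — not a tautology.
In G4: every assignment gives 1 — tautology.

only G4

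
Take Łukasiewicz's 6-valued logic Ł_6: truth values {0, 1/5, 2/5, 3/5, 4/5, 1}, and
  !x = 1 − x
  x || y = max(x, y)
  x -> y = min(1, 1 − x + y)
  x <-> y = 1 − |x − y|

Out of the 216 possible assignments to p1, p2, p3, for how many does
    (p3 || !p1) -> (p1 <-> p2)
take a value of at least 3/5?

180

value 1: 119 assignments (counts)
value 4/5: 36 assignments (counts)
value 3/5: 25 assignments (counts)
value 2/5: 19 assignments
value 1/5: 10 assignments
value 0: 7 assignments
So 180 of the 216 assignments meet the threshold.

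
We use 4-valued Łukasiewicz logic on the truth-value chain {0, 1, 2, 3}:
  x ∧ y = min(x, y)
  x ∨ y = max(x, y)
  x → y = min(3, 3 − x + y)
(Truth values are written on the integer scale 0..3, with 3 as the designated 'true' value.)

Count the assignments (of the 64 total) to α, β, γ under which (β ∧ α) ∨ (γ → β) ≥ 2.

value 3: 40 assignments (counts)
value 2: 12 assignments (counts)
value 1: 8 assignments
value 0: 4 assignments
So 52 of the 64 assignments meet the threshold.

52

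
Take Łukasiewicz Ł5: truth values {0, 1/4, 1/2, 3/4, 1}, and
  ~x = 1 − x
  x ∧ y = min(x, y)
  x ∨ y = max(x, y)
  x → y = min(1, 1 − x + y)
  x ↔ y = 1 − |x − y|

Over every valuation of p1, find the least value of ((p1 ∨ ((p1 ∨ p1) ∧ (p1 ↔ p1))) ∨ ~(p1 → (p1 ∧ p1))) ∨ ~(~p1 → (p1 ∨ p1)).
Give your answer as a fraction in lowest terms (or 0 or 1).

Take p1 = 1/4:
p1 ∨ p1 = 1/4 ∨ 1/4 = 1/4
p1 ↔ p1 = 1/4 ↔ 1/4 = 1
(p1 ∨ p1) ∧ (p1 ↔ p1) = 1/4 ∧ 1 = 1/4
p1 ∨ ((p1 ∨ p1) ∧ (p1 ↔ p1)) = 1/4 ∨ 1/4 = 1/4
p1 ∧ p1 = 1/4 ∧ 1/4 = 1/4
p1 → (p1 ∧ p1) = 1/4 → 1/4 = 1
~(p1 → (p1 ∧ p1)) = ~1 = 0
(p1 ∨ ((p1 ∨ p1) ∧ (p1 ↔ p1))) ∨ ~(p1 → (p1 ∧ p1)) = 1/4 ∨ 0 = 1/4
~p1 = ~1/4 = 3/4
p1 ∨ p1 = 1/4 ∨ 1/4 = 1/4
~p1 → (p1 ∨ p1) = 3/4 → 1/4 = 1/2
~(~p1 → (p1 ∨ p1)) = ~1/2 = 1/2
((p1 ∨ ((p1 ∨ p1) ∧ (p1 ↔ p1))) ∨ ~(p1 → (p1 ∧ p1))) ∨ ~(~p1 → (p1 ∨ p1)) = 1/4 ∨ 1/2 = 1/2
No assignment yields a value below 1/2, so this is the minimum.

1/2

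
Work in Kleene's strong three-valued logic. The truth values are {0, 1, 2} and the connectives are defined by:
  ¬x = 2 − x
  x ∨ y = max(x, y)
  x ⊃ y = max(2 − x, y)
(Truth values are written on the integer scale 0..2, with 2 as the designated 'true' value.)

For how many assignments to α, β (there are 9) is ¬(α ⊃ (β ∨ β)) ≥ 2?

α = 0, β = 0 ↦ 0  <
α = 0, β = 1 ↦ 0  <
α = 0, β = 2 ↦ 0  <
α = 1, β = 0 ↦ 1  <
α = 1, β = 1 ↦ 1  <
α = 1, β = 2 ↦ 0  <
α = 2, β = 0 ↦ 2  ≥
α = 2, β = 1 ↦ 1  <
α = 2, β = 2 ↦ 0  <
So 1 of the 9 assignments meets the threshold.

1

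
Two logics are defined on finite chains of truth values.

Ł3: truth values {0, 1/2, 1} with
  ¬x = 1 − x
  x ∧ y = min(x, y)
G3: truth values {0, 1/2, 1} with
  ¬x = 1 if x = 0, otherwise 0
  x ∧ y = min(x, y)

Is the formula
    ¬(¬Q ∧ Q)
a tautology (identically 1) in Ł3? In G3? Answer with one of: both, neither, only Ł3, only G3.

only G3

In Ł3: at Q = 1/2 the value is 1/2 — not a tautology.
In G3: every assignment gives 1 — tautology.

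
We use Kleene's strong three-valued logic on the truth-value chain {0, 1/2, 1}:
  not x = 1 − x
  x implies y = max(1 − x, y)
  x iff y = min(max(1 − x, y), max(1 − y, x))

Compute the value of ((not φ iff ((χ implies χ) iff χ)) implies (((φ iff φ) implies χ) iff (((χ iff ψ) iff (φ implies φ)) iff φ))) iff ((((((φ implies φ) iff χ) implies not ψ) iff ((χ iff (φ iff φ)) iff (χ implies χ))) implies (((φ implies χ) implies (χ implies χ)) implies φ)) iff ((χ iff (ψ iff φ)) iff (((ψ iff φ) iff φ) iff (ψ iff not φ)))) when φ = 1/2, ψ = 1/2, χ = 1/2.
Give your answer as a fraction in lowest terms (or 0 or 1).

1/2

not φ = not 1/2 = 1/2
χ implies χ = 1/2 implies 1/2 = 1/2
(χ implies χ) iff χ = 1/2 iff 1/2 = 1/2
not φ iff ((χ implies χ) iff χ) = 1/2 iff 1/2 = 1/2
φ iff φ = 1/2 iff 1/2 = 1/2
(φ iff φ) implies χ = 1/2 implies 1/2 = 1/2
χ iff ψ = 1/2 iff 1/2 = 1/2
φ implies φ = 1/2 implies 1/2 = 1/2
(χ iff ψ) iff (φ implies φ) = 1/2 iff 1/2 = 1/2
((χ iff ψ) iff (φ implies φ)) iff φ = 1/2 iff 1/2 = 1/2
((φ iff φ) implies χ) iff (((χ iff ψ) iff (φ implies φ)) iff φ) = 1/2 iff 1/2 = 1/2
(not φ iff ((χ implies χ) iff χ)) implies (((φ iff φ) implies χ) iff (((χ iff ψ) iff (φ implies φ)) iff φ)) = 1/2 implies 1/2 = 1/2
φ implies φ = 1/2 implies 1/2 = 1/2
(φ implies φ) iff χ = 1/2 iff 1/2 = 1/2
not ψ = not 1/2 = 1/2
((φ implies φ) iff χ) implies not ψ = 1/2 implies 1/2 = 1/2
φ iff φ = 1/2 iff 1/2 = 1/2
χ iff (φ iff φ) = 1/2 iff 1/2 = 1/2
χ implies χ = 1/2 implies 1/2 = 1/2
(χ iff (φ iff φ)) iff (χ implies χ) = 1/2 iff 1/2 = 1/2
(((φ implies φ) iff χ) implies not ψ) iff ((χ iff (φ iff φ)) iff (χ implies χ)) = 1/2 iff 1/2 = 1/2
φ implies χ = 1/2 implies 1/2 = 1/2
χ implies χ = 1/2 implies 1/2 = 1/2
(φ implies χ) implies (χ implies χ) = 1/2 implies 1/2 = 1/2
((φ implies χ) implies (χ implies χ)) implies φ = 1/2 implies 1/2 = 1/2
((((φ implies φ) iff χ) implies not ψ) iff ((χ iff (φ iff φ)) iff (χ implies χ))) implies (((φ implies χ) implies (χ implies χ)) implies φ) = 1/2 implies 1/2 = 1/2
ψ iff φ = 1/2 iff 1/2 = 1/2
χ iff (ψ iff φ) = 1/2 iff 1/2 = 1/2
ψ iff φ = 1/2 iff 1/2 = 1/2
(ψ iff φ) iff φ = 1/2 iff 1/2 = 1/2
not φ = not 1/2 = 1/2
ψ iff not φ = 1/2 iff 1/2 = 1/2
((ψ iff φ) iff φ) iff (ψ iff not φ) = 1/2 iff 1/2 = 1/2
(χ iff (ψ iff φ)) iff (((ψ iff φ) iff φ) iff (ψ iff not φ)) = 1/2 iff 1/2 = 1/2
(((((φ implies φ) iff χ) implies not ψ) iff ((χ iff (φ iff φ)) iff (χ implies χ))) implies (((φ implies χ) implies (χ implies χ)) implies φ)) iff ((χ iff (ψ iff φ)) iff (((ψ iff φ) iff φ) iff (ψ iff not φ))) = 1/2 iff 1/2 = 1/2
((not φ iff ((χ implies χ) iff χ)) implies (((φ iff φ) implies χ) iff (((χ iff ψ) iff (φ implies φ)) iff φ))) iff ((((((φ implies φ) iff χ) implies not ψ) iff ((χ iff (φ iff φ)) iff (χ implies χ))) implies (((φ implies χ) implies (χ implies χ)) implies φ)) iff ((χ iff (ψ iff φ)) iff (((ψ iff φ) iff φ) iff (ψ iff not φ)))) = 1/2 iff 1/2 = 1/2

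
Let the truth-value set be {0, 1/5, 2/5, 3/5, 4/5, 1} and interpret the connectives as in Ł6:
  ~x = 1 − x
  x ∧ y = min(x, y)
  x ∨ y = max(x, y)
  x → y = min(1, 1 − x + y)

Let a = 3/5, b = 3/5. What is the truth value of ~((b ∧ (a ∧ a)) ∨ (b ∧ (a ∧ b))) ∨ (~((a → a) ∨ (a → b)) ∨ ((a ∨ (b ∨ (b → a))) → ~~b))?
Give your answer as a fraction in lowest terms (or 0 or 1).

3/5

a ∧ a = 3/5 ∧ 3/5 = 3/5
b ∧ (a ∧ a) = 3/5 ∧ 3/5 = 3/5
a ∧ b = 3/5 ∧ 3/5 = 3/5
b ∧ (a ∧ b) = 3/5 ∧ 3/5 = 3/5
(b ∧ (a ∧ a)) ∨ (b ∧ (a ∧ b)) = 3/5 ∨ 3/5 = 3/5
~((b ∧ (a ∧ a)) ∨ (b ∧ (a ∧ b))) = ~3/5 = 2/5
a → a = 3/5 → 3/5 = 1
a → b = 3/5 → 3/5 = 1
(a → a) ∨ (a → b) = 1 ∨ 1 = 1
~((a → a) ∨ (a → b)) = ~1 = 0
b → a = 3/5 → 3/5 = 1
b ∨ (b → a) = 3/5 ∨ 1 = 1
a ∨ (b ∨ (b → a)) = 3/5 ∨ 1 = 1
~b = ~3/5 = 2/5
~~b = ~2/5 = 3/5
(a ∨ (b ∨ (b → a))) → ~~b = 1 → 3/5 = 3/5
~((a → a) ∨ (a → b)) ∨ ((a ∨ (b ∨ (b → a))) → ~~b) = 0 ∨ 3/5 = 3/5
~((b ∧ (a ∧ a)) ∨ (b ∧ (a ∧ b))) ∨ (~((a → a) ∨ (a → b)) ∨ ((a ∨ (b ∨ (b → a))) → ~~b)) = 2/5 ∨ 3/5 = 3/5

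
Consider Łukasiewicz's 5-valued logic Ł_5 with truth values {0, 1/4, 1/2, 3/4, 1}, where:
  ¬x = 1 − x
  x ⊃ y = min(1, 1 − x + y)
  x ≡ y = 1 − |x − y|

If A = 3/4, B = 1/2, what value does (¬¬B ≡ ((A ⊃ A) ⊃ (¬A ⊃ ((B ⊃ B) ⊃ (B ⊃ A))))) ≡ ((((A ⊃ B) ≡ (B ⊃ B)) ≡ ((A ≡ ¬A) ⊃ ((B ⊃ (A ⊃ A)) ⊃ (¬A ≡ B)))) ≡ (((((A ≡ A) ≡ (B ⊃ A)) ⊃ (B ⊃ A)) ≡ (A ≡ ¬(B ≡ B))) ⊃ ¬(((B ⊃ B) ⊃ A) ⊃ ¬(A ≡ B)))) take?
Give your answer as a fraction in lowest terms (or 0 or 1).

3/4

¬B = ¬1/2 = 1/2
¬¬B = ¬1/2 = 1/2
A ⊃ A = 3/4 ⊃ 3/4 = 1
¬A = ¬3/4 = 1/4
B ⊃ B = 1/2 ⊃ 1/2 = 1
B ⊃ A = 1/2 ⊃ 3/4 = 1
(B ⊃ B) ⊃ (B ⊃ A) = 1 ⊃ 1 = 1
¬A ⊃ ((B ⊃ B) ⊃ (B ⊃ A)) = 1/4 ⊃ 1 = 1
(A ⊃ A) ⊃ (¬A ⊃ ((B ⊃ B) ⊃ (B ⊃ A))) = 1 ⊃ 1 = 1
¬¬B ≡ ((A ⊃ A) ⊃ (¬A ⊃ ((B ⊃ B) ⊃ (B ⊃ A)))) = 1/2 ≡ 1 = 1/2
A ⊃ B = 3/4 ⊃ 1/2 = 3/4
B ⊃ B = 1/2 ⊃ 1/2 = 1
(A ⊃ B) ≡ (B ⊃ B) = 3/4 ≡ 1 = 3/4
¬A = ¬3/4 = 1/4
A ≡ ¬A = 3/4 ≡ 1/4 = 1/2
A ⊃ A = 3/4 ⊃ 3/4 = 1
B ⊃ (A ⊃ A) = 1/2 ⊃ 1 = 1
¬A = ¬3/4 = 1/4
¬A ≡ B = 1/4 ≡ 1/2 = 3/4
(B ⊃ (A ⊃ A)) ⊃ (¬A ≡ B) = 1 ⊃ 3/4 = 3/4
(A ≡ ¬A) ⊃ ((B ⊃ (A ⊃ A)) ⊃ (¬A ≡ B)) = 1/2 ⊃ 3/4 = 1
((A ⊃ B) ≡ (B ⊃ B)) ≡ ((A ≡ ¬A) ⊃ ((B ⊃ (A ⊃ A)) ⊃ (¬A ≡ B))) = 3/4 ≡ 1 = 3/4
A ≡ A = 3/4 ≡ 3/4 = 1
B ⊃ A = 1/2 ⊃ 3/4 = 1
(A ≡ A) ≡ (B ⊃ A) = 1 ≡ 1 = 1
B ⊃ A = 1/2 ⊃ 3/4 = 1
((A ≡ A) ≡ (B ⊃ A)) ⊃ (B ⊃ A) = 1 ⊃ 1 = 1
B ≡ B = 1/2 ≡ 1/2 = 1
¬(B ≡ B) = ¬1 = 0
A ≡ ¬(B ≡ B) = 3/4 ≡ 0 = 1/4
(((A ≡ A) ≡ (B ⊃ A)) ⊃ (B ⊃ A)) ≡ (A ≡ ¬(B ≡ B)) = 1 ≡ 1/4 = 1/4
B ⊃ B = 1/2 ⊃ 1/2 = 1
(B ⊃ B) ⊃ A = 1 ⊃ 3/4 = 3/4
A ≡ B = 3/4 ≡ 1/2 = 3/4
¬(A ≡ B) = ¬3/4 = 1/4
((B ⊃ B) ⊃ A) ⊃ ¬(A ≡ B) = 3/4 ⊃ 1/4 = 1/2
¬(((B ⊃ B) ⊃ A) ⊃ ¬(A ≡ B)) = ¬1/2 = 1/2
((((A ≡ A) ≡ (B ⊃ A)) ⊃ (B ⊃ A)) ≡ (A ≡ ¬(B ≡ B))) ⊃ ¬(((B ⊃ B) ⊃ A) ⊃ ¬(A ≡ B)) = 1/4 ⊃ 1/2 = 1
(((A ⊃ B) ≡ (B ⊃ B)) ≡ ((A ≡ ¬A) ⊃ ((B ⊃ (A ⊃ A)) ⊃ (¬A ≡ B)))) ≡ (((((A ≡ A) ≡ (B ⊃ A)) ⊃ (B ⊃ A)) ≡ (A ≡ ¬(B ≡ B))) ⊃ ¬(((B ⊃ B) ⊃ A) ⊃ ¬(A ≡ B))) = 3/4 ≡ 1 = 3/4
(¬¬B ≡ ((A ⊃ A) ⊃ (¬A ⊃ ((B ⊃ B) ⊃ (B ⊃ A))))) ≡ ((((A ⊃ B) ≡ (B ⊃ B)) ≡ ((A ≡ ¬A) ⊃ ((B ⊃ (A ⊃ A)) ⊃ (¬A ≡ B)))) ≡ (((((A ≡ A) ≡ (B ⊃ A)) ⊃ (B ⊃ A)) ≡ (A ≡ ¬(B ≡ B))) ⊃ ¬(((B ⊃ B) ⊃ A) ⊃ ¬(A ≡ B)))) = 1/2 ≡ 3/4 = 3/4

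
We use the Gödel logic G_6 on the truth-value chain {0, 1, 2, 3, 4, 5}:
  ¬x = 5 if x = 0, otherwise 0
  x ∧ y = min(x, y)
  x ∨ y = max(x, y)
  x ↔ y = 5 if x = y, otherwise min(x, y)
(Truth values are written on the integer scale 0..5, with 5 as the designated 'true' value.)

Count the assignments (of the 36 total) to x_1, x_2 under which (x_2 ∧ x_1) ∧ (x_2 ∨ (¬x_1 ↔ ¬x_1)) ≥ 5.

1

value 5: 1 assignment (counts)
value 4: 3 assignments
value 3: 5 assignments
value 2: 7 assignments
value 1: 9 assignments
value 0: 11 assignments
So 1 of the 36 assignments meets the threshold.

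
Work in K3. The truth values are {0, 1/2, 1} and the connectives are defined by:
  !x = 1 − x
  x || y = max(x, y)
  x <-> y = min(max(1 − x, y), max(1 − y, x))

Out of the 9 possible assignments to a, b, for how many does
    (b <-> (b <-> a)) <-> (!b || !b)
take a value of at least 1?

2

a = 0, b = 0 ↦ 0  <
a = 0, b = 1/2 ↦ 1/2  <
a = 0, b = 1 ↦ 1  ≥
a = 1/2, b = 0 ↦ 1/2  <
a = 1/2, b = 1/2 ↦ 1/2  <
a = 1/2, b = 1 ↦ 1/2  <
a = 1, b = 0 ↦ 1  ≥
a = 1, b = 1/2 ↦ 1/2  <
a = 1, b = 1 ↦ 0  <
So 2 of the 9 assignments meet the threshold.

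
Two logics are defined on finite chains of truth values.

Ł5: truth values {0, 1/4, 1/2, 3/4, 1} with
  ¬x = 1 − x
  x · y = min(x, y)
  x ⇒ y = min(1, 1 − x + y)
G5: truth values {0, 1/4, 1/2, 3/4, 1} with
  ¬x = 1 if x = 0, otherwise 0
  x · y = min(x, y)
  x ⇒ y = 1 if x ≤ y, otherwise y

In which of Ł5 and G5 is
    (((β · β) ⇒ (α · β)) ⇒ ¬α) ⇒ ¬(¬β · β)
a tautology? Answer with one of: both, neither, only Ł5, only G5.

only G5

In Ł5: at α = 0, β = 1/4 the value is 3/4 — not a tautology.
In G5: every assignment gives 1 — tautology.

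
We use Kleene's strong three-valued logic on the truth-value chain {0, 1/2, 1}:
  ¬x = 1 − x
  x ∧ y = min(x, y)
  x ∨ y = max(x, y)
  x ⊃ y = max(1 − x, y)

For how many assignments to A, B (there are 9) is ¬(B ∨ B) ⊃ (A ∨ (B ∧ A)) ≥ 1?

A = 0, B = 0 ↦ 0  <
A = 0, B = 1/2 ↦ 1/2  <
A = 0, B = 1 ↦ 1  ≥
A = 1/2, B = 0 ↦ 1/2  <
A = 1/2, B = 1/2 ↦ 1/2  <
A = 1/2, B = 1 ↦ 1  ≥
A = 1, B = 0 ↦ 1  ≥
A = 1, B = 1/2 ↦ 1  ≥
A = 1, B = 1 ↦ 1  ≥
So 5 of the 9 assignments meet the threshold.

5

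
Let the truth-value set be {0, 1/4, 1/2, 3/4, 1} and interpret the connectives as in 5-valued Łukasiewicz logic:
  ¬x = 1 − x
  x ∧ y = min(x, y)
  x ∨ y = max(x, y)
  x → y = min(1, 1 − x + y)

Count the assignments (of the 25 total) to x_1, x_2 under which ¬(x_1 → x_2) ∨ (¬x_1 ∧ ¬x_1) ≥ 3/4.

value 1: 6 assignments (counts)
value 3/4: 7 assignments (counts)
value 1/2: 7 assignments
value 1/4: 4 assignments
value 0: 1 assignment
So 13 of the 25 assignments meet the threshold.

13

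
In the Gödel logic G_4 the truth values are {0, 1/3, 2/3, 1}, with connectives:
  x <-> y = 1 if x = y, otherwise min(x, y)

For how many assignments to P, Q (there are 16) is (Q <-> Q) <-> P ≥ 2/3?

8

P = 0, Q = 0 ↦ 0  <
P = 0, Q = 1/3 ↦ 0  <
P = 0, Q = 2/3 ↦ 0  <
P = 0, Q = 1 ↦ 0  <
P = 1/3, Q = 0 ↦ 1/3  <
P = 1/3, Q = 1/3 ↦ 1/3  <
P = 1/3, Q = 2/3 ↦ 1/3  <
P = 1/3, Q = 1 ↦ 1/3  <
P = 2/3, Q = 0 ↦ 2/3  ≥
P = 2/3, Q = 1/3 ↦ 2/3  ≥
P = 2/3, Q = 2/3 ↦ 2/3  ≥
P = 2/3, Q = 1 ↦ 2/3  ≥
P = 1, Q = 0 ↦ 1  ≥
P = 1, Q = 1/3 ↦ 1  ≥
P = 1, Q = 2/3 ↦ 1  ≥
P = 1, Q = 1 ↦ 1  ≥
So 8 of the 16 assignments meet the threshold.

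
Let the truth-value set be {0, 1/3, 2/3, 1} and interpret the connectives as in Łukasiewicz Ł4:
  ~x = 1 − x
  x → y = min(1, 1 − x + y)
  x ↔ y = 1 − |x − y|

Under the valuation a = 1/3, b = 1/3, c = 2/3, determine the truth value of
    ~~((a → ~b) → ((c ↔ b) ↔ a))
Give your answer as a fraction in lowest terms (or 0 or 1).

~b = ~1/3 = 2/3
a → ~b = 1/3 → 2/3 = 1
c ↔ b = 2/3 ↔ 1/3 = 2/3
(c ↔ b) ↔ a = 2/3 ↔ 1/3 = 2/3
(a → ~b) → ((c ↔ b) ↔ a) = 1 → 2/3 = 2/3
~((a → ~b) → ((c ↔ b) ↔ a)) = ~2/3 = 1/3
~~((a → ~b) → ((c ↔ b) ↔ a)) = ~1/3 = 2/3

2/3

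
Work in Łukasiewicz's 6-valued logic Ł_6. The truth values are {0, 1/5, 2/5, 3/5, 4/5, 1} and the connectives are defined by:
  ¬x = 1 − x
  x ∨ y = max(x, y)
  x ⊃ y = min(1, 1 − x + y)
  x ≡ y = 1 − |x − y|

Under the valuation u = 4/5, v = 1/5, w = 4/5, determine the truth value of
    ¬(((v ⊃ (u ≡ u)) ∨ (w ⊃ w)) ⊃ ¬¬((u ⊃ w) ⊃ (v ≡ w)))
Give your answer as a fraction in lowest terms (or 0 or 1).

3/5

u ≡ u = 4/5 ≡ 4/5 = 1
v ⊃ (u ≡ u) = 1/5 ⊃ 1 = 1
w ⊃ w = 4/5 ⊃ 4/5 = 1
(v ⊃ (u ≡ u)) ∨ (w ⊃ w) = 1 ∨ 1 = 1
u ⊃ w = 4/5 ⊃ 4/5 = 1
v ≡ w = 1/5 ≡ 4/5 = 2/5
(u ⊃ w) ⊃ (v ≡ w) = 1 ⊃ 2/5 = 2/5
¬((u ⊃ w) ⊃ (v ≡ w)) = ¬2/5 = 3/5
¬¬((u ⊃ w) ⊃ (v ≡ w)) = ¬3/5 = 2/5
((v ⊃ (u ≡ u)) ∨ (w ⊃ w)) ⊃ ¬¬((u ⊃ w) ⊃ (v ≡ w)) = 1 ⊃ 2/5 = 2/5
¬(((v ⊃ (u ≡ u)) ∨ (w ⊃ w)) ⊃ ¬¬((u ⊃ w) ⊃ (v ≡ w))) = ¬2/5 = 3/5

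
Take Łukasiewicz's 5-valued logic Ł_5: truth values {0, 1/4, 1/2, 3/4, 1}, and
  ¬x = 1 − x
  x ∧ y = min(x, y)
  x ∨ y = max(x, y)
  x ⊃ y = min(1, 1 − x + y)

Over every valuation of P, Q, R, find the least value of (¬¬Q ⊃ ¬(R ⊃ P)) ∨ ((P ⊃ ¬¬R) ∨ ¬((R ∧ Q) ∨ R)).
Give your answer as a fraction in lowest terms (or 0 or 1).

Take P = 1, Q = 1/2, R = 1/2:
¬Q = ¬1/2 = 1/2
¬¬Q = ¬1/2 = 1/2
R ⊃ P = 1/2 ⊃ 1 = 1
¬(R ⊃ P) = ¬1 = 0
¬¬Q ⊃ ¬(R ⊃ P) = 1/2 ⊃ 0 = 1/2
¬R = ¬1/2 = 1/2
¬¬R = ¬1/2 = 1/2
P ⊃ ¬¬R = 1 ⊃ 1/2 = 1/2
R ∧ Q = 1/2 ∧ 1/2 = 1/2
(R ∧ Q) ∨ R = 1/2 ∨ 1/2 = 1/2
¬((R ∧ Q) ∨ R) = ¬1/2 = 1/2
(P ⊃ ¬¬R) ∨ ¬((R ∧ Q) ∨ R) = 1/2 ∨ 1/2 = 1/2
(¬¬Q ⊃ ¬(R ⊃ P)) ∨ ((P ⊃ ¬¬R) ∨ ¬((R ∧ Q) ∨ R)) = 1/2 ∨ 1/2 = 1/2
No assignment yields a value below 1/2, so this is the minimum.

1/2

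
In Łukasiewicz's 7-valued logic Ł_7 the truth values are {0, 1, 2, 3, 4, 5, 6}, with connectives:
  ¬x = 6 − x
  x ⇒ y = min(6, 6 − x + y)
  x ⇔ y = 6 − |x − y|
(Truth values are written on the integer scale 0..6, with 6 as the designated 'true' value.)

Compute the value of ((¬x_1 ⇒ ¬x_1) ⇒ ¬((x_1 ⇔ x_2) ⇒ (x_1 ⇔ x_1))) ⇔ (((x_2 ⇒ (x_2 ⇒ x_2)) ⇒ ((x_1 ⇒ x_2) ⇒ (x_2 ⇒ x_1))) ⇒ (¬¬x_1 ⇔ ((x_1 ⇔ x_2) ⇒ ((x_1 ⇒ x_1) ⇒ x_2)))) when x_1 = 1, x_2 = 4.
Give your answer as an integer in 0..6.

2

¬x_1 = ¬1 = 5
¬x_1 = ¬1 = 5
¬x_1 ⇒ ¬x_1 = 5 ⇒ 5 = 6
x_1 ⇔ x_2 = 1 ⇔ 4 = 3
x_1 ⇔ x_1 = 1 ⇔ 1 = 6
(x_1 ⇔ x_2) ⇒ (x_1 ⇔ x_1) = 3 ⇒ 6 = 6
¬((x_1 ⇔ x_2) ⇒ (x_1 ⇔ x_1)) = ¬6 = 0
(¬x_1 ⇒ ¬x_1) ⇒ ¬((x_1 ⇔ x_2) ⇒ (x_1 ⇔ x_1)) = 6 ⇒ 0 = 0
x_2 ⇒ x_2 = 4 ⇒ 4 = 6
x_2 ⇒ (x_2 ⇒ x_2) = 4 ⇒ 6 = 6
x_1 ⇒ x_2 = 1 ⇒ 4 = 6
x_2 ⇒ x_1 = 4 ⇒ 1 = 3
(x_1 ⇒ x_2) ⇒ (x_2 ⇒ x_1) = 6 ⇒ 3 = 3
(x_2 ⇒ (x_2 ⇒ x_2)) ⇒ ((x_1 ⇒ x_2) ⇒ (x_2 ⇒ x_1)) = 6 ⇒ 3 = 3
¬x_1 = ¬1 = 5
¬¬x_1 = ¬5 = 1
x_1 ⇔ x_2 = 1 ⇔ 4 = 3
x_1 ⇒ x_1 = 1 ⇒ 1 = 6
(x_1 ⇒ x_1) ⇒ x_2 = 6 ⇒ 4 = 4
(x_1 ⇔ x_2) ⇒ ((x_1 ⇒ x_1) ⇒ x_2) = 3 ⇒ 4 = 6
¬¬x_1 ⇔ ((x_1 ⇔ x_2) ⇒ ((x_1 ⇒ x_1) ⇒ x_2)) = 1 ⇔ 6 = 1
((x_2 ⇒ (x_2 ⇒ x_2)) ⇒ ((x_1 ⇒ x_2) ⇒ (x_2 ⇒ x_1))) ⇒ (¬¬x_1 ⇔ ((x_1 ⇔ x_2) ⇒ ((x_1 ⇒ x_1) ⇒ x_2))) = 3 ⇒ 1 = 4
((¬x_1 ⇒ ¬x_1) ⇒ ¬((x_1 ⇔ x_2) ⇒ (x_1 ⇔ x_1))) ⇔ (((x_2 ⇒ (x_2 ⇒ x_2)) ⇒ ((x_1 ⇒ x_2) ⇒ (x_2 ⇒ x_1))) ⇒ (¬¬x_1 ⇔ ((x_1 ⇔ x_2) ⇒ ((x_1 ⇒ x_1) ⇒ x_2)))) = 0 ⇔ 4 = 2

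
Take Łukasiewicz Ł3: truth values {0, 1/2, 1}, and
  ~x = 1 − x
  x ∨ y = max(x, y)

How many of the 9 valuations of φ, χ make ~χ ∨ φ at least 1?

5

φ = 0, χ = 0 ↦ 1  ≥
φ = 0, χ = 1/2 ↦ 1/2  <
φ = 0, χ = 1 ↦ 0  <
φ = 1/2, χ = 0 ↦ 1  ≥
φ = 1/2, χ = 1/2 ↦ 1/2  <
φ = 1/2, χ = 1 ↦ 1/2  <
φ = 1, χ = 0 ↦ 1  ≥
φ = 1, χ = 1/2 ↦ 1  ≥
φ = 1, χ = 1 ↦ 1  ≥
So 5 of the 9 assignments meet the threshold.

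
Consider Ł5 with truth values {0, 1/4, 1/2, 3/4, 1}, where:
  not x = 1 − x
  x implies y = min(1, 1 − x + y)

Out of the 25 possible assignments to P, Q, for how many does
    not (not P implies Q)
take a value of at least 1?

1

value 1: 1 assignment (counts)
value 3/4: 2 assignments
value 1/2: 3 assignments
value 1/4: 4 assignments
value 0: 15 assignments
So 1 of the 25 assignments meets the threshold.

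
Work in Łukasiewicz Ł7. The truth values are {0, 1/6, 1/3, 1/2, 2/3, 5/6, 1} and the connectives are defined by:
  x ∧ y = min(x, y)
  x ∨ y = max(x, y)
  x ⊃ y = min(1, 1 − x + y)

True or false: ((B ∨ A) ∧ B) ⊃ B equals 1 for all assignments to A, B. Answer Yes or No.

At A = 0, B = 1/6, for instance:
B ∨ A = 1/6 ∨ 0 = 1/6
(B ∨ A) ∧ B = 1/6 ∧ 1/6 = 1/6
((B ∨ A) ∧ B) ⊃ B = 1/6 ⊃ 1/6 = 1
and checking the remaining 48 assignments likewise gives ≥ 1 in every case.

Yes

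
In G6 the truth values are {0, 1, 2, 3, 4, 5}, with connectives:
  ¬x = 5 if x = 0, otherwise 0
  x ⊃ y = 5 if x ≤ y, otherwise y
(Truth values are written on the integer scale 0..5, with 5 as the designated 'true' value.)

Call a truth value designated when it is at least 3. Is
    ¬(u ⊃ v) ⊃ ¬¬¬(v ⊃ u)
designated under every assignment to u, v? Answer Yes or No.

No

Counterexample: take u = 1, v = 0.
u ⊃ v = 1 ⊃ 0 = 0
¬(u ⊃ v) = ¬0 = 5
v ⊃ u = 0 ⊃ 1 = 5
¬(v ⊃ u) = ¬5 = 0
¬¬(v ⊃ u) = ¬0 = 5
¬¬¬(v ⊃ u) = ¬5 = 0
¬(u ⊃ v) ⊃ ¬¬¬(v ⊃ u) = 5 ⊃ 0 = 0
This gives 0, which is below 3.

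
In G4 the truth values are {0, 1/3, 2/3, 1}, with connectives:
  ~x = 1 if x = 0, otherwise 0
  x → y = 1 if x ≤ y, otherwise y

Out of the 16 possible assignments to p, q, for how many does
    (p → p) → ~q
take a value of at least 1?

4

p = 0, q = 0 ↦ 1  ≥
p = 0, q = 1/3 ↦ 0  <
p = 0, q = 2/3 ↦ 0  <
p = 0, q = 1 ↦ 0  <
p = 1/3, q = 0 ↦ 1  ≥
p = 1/3, q = 1/3 ↦ 0  <
p = 1/3, q = 2/3 ↦ 0  <
p = 1/3, q = 1 ↦ 0  <
p = 2/3, q = 0 ↦ 1  ≥
p = 2/3, q = 1/3 ↦ 0  <
p = 2/3, q = 2/3 ↦ 0  <
p = 2/3, q = 1 ↦ 0  <
p = 1, q = 0 ↦ 1  ≥
p = 1, q = 1/3 ↦ 0  <
p = 1, q = 2/3 ↦ 0  <
p = 1, q = 1 ↦ 0  <
So 4 of the 16 assignments meet the threshold.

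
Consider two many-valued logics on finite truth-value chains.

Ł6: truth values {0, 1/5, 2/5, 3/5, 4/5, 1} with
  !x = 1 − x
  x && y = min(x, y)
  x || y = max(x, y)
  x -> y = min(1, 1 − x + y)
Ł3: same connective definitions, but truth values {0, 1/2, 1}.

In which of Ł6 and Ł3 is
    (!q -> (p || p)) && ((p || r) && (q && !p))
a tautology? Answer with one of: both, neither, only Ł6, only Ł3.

neither

In Ł6: at p = 0, q = 0, r = 0 the value is 0 — not a tautology.
In Ł3: at p = 0, q = 0, r = 0 the value is 0 — not a tautology.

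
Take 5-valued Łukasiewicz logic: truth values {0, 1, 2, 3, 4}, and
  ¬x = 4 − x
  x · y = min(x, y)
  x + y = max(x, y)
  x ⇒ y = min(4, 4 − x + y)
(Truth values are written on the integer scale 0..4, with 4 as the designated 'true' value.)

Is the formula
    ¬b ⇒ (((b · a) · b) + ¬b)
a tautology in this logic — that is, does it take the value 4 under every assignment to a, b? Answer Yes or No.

Yes

At a = 2, b = 4, for instance:
¬b = ¬4 = 0
b · a = 4 · 2 = 2
(b · a) · b = 2 · 4 = 2
((b · a) · b) + ¬b = 2 + 0 = 2
¬b ⇒ (((b · a) · b) + ¬b) = 0 ⇒ 2 = 4
and checking the remaining 24 assignments likewise gives ≥ 4 in every case.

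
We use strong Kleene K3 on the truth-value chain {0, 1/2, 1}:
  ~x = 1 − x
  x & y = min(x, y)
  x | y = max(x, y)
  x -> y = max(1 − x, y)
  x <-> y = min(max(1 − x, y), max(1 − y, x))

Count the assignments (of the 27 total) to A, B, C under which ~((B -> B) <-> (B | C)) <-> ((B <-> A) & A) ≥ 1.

5

value 1: 5 assignments (counts)
value 1/2: 17 assignments
value 0: 5 assignments
So 5 of the 27 assignments meet the threshold.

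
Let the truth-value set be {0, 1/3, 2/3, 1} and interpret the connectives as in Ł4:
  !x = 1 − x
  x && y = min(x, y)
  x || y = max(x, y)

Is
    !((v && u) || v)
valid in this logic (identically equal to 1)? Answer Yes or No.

Counterexample: take u = 0, v = 1/3.
v && u = 1/3 && 0 = 0
(v && u) || v = 0 || 1/3 = 1/3
!((v && u) || v) = !1/3 = 2/3
This gives 2/3 ≠ 1.

No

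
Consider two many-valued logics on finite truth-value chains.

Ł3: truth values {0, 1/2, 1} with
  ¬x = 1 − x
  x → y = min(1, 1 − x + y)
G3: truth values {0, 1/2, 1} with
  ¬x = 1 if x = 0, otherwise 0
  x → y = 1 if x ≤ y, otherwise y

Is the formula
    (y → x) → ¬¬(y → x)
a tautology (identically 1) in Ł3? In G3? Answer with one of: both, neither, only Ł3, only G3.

In Ł3: every assignment gives 1 — tautology.
In G3: every assignment gives 1 — tautology.

both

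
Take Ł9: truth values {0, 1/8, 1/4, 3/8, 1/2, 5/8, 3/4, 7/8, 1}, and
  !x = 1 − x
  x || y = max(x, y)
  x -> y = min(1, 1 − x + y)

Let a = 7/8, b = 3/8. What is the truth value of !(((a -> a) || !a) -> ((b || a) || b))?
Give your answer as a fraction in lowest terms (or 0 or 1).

1/8

a -> a = 7/8 -> 7/8 = 1
!a = !7/8 = 1/8
(a -> a) || !a = 1 || 1/8 = 1
b || a = 3/8 || 7/8 = 7/8
(b || a) || b = 7/8 || 3/8 = 7/8
((a -> a) || !a) -> ((b || a) || b) = 1 -> 7/8 = 7/8
!(((a -> a) || !a) -> ((b || a) || b)) = !7/8 = 1/8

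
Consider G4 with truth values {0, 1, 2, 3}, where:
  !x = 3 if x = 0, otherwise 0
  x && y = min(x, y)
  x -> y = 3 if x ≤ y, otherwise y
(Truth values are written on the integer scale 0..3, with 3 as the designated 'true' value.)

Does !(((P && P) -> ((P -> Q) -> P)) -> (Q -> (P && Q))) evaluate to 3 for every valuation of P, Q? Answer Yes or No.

No

Counterexample: take P = 0, Q = 0.
P && P = 0 && 0 = 0
P -> Q = 0 -> 0 = 3
(P -> Q) -> P = 3 -> 0 = 0
(P && P) -> ((P -> Q) -> P) = 0 -> 0 = 3
P && Q = 0 && 0 = 0
Q -> (P && Q) = 0 -> 0 = 3
((P && P) -> ((P -> Q) -> P)) -> (Q -> (P && Q)) = 3 -> 3 = 3
!(((P && P) -> ((P -> Q) -> P)) -> (Q -> (P && Q))) = !3 = 0
This gives 0 ≠ 3.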